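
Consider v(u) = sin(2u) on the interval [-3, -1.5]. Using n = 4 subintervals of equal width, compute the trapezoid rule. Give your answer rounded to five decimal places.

Δu = (-1.5 − (-3))/4 = 0.375.
v(-3) ≈ 0.27942, v(-2.625) ≈ 0.85893, v(-2.25) ≈ 0.97753, v(-1.875) ≈ 0.57156, v(-1.5) ≈ -0.14112.
T_4 = (Δu/2)·[v(u_0) + 2v(u_1) + 2v(u_2) + 2v(u_3) + v(u_4)].
Sum ≈ 0.92894.

0.92894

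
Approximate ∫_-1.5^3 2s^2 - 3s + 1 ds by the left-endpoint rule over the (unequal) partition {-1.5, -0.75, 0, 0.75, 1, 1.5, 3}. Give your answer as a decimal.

13

Subinterval widths: 0.75, 0.75, 0.75, 0.25, 0.5, 1.5.
Left endpoints: -1.5, -0.75, 0, 0.75, 1, 1.5.
f(-1.5) = 10, f(-0.75) = 4.375, f(0) = 1, f(0.75) = -0.125, f(1) = 0, f(1.5) = 1.
Sum = Σ Δs_i · f(s_i).
Sum = 13.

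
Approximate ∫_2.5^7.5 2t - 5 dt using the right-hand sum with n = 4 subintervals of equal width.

Δt = (7.5 − 2.5)/4 = 1.25.
Right endpoints: 3.75, 5, 6.25, 7.5.
f(3.75) = 2.5, f(5) = 5, f(6.25) = 7.5, f(7.5) = 10.
Sum = Δt · [f(3.75) + f(5) + f(6.25) + f(7.5)].
Sum = 31.25.

31.25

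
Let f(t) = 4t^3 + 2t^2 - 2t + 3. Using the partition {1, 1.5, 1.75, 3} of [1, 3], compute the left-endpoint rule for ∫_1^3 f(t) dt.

Subinterval widths: 0.5, 0.25, 1.25.
Left endpoints: 1, 1.5, 1.75.
f(1) = 7, f(1.5) = 18, f(1.75) = 27.0625.
Sum = Σ Δt_i · f(t_i).
Sum = 41.828125.

41.828125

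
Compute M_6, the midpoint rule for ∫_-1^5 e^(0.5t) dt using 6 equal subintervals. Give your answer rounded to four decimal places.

Δt = (5 − (-1))/6 = 1.
Midpoints: -0.5, 0.5, 1.5, 2.5, 3.5, 4.5.
f(-0.5) ≈ 0.7788, f(0.5) ≈ 1.2840, f(1.5) ≈ 2.1170, f(2.5) ≈ 3.4903, f(3.5) ≈ 5.7546, f(4.5) ≈ 9.4877.
Sum = Δt · [f(-0.5) + f(0.5) + f(1.5) + ...].
Sum ≈ 22.9125.

22.9125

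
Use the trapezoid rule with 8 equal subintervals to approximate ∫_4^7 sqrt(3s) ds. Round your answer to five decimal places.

Δs = (7 − 4)/8 = 0.375.
f(4) ≈ 3.46410, f(4.375) ≈ 3.62284, f(4.75) ≈ 3.77492, f(5.125) ≈ 3.92110, f(5.5) ≈ 4.06202, f(5.875) ≈ 4.19821, f(6.25) ≈ 4.33013, f(6.625) ≈ 4.45814, f(7) ≈ 4.58258.
T_8 = (Δs/2)·[f(s_0) + 2f(s_1) + ... + 2f(s_{7}) + f(s_8)].
Sum ≈ 12.14651.

12.14651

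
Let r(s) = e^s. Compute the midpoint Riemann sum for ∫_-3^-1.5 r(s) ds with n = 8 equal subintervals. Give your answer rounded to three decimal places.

Δs = (-1.5 − (-3))/8 = 0.1875.
Midpoints: -2.90625, -2.71875, -2.53125, -2.34375, -2.15625, -1.96875, -1.78125, -1.59375.
r(-2.90625) ≈ 0.055, r(-2.71875) ≈ 0.066, r(-2.53125) ≈ 0.080, r(-2.34375) ≈ 0.096, r(-2.15625) ≈ 0.116, r(-1.96875) ≈ 0.140, r(-1.78125) ≈ 0.168, r(-1.59375) ≈ 0.203.
Sum = Δs · [r(-2.90625) + r(-2.71875) + r(-2.53125) + ...].
Sum ≈ 0.173.

0.173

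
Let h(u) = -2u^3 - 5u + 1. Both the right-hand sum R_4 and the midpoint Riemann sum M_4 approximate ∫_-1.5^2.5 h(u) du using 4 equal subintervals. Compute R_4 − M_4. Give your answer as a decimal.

R_4 = -54.
M_4 = -22.
R_4 − M_4 = -32.

-32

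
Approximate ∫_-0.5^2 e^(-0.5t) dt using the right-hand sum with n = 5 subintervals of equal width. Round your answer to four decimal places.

1.6128

Δt = (2 − (-0.5))/5 = 0.5.
Right endpoints: 0, 0.5, 1, 1.5, 2.
f(0) ≈ 1.0000, f(0.5) ≈ 0.7788, f(1) ≈ 0.6065, f(1.5) ≈ 0.4724, f(2) ≈ 0.3679.
Sum = Δt · [f(0) + f(0.5) + f(1) + f(1.5) + f(2)].
Sum ≈ 1.6128.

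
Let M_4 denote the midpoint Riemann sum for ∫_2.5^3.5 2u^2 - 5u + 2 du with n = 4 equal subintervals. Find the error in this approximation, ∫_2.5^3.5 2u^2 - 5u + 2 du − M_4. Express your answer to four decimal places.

0.0104

Exact integral: ∫_2.5^3.5 f(u) du ≈ 5.166667.
M_4 = 5.15625.
Error ≈ 5.166667 − 5.15625 ≈ 0.0104.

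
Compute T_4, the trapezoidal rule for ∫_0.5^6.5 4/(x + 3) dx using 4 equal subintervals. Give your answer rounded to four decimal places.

Δx = (6.5 − 0.5)/4 = 1.5.
f(0.5) = 8/7, f(2) = 0.8, f(3.5) = 8/13, f(5) = 0.5, f(6.5) = 8/19.
T_4 = (Δx/2)·[f(x_0) + 2f(x_1) + 2f(x_2) + 2f(x_3) + f(x_4)].
Sum ≈ 4.0460.

4.0460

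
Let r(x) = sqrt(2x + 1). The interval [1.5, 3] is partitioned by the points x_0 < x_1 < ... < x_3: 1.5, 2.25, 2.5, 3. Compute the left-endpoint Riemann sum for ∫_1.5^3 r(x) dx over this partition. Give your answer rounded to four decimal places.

Subinterval widths: 0.75, 0.25, 0.5.
Left endpoints: 1.5, 2.25, 2.5.
r(1.5) ≈ 2.0000, r(2.25) ≈ 2.3452, r(2.5) ≈ 2.4495.
Sum = Σ Δx_i · r(x_i).
Sum ≈ 3.3110.

3.3110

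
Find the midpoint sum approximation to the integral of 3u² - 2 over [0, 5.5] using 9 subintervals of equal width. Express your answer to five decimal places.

154.86150

Δu = (5.5 − 0)/9 = 11/18.
Midpoints: 11/36, 11/12, 55/36, 77/36, 2.75, 121/36, 143/36, 55/12, 187/36.
f(11/36) = -743/432, f(11/12) = 25/48, f(55/36) = 2161/432, f(77/36) = 5065/432, f(2.75) = 20.6875, f(121/36) = 13777/432, f(143/36) = 19585/432, f(55/12) = 2929/48, f(187/36) = 34105/432.
Sum = Δu · [f(11/36) + f(11/12) + f(55/36) + ...].
Sum ≈ 154.86150.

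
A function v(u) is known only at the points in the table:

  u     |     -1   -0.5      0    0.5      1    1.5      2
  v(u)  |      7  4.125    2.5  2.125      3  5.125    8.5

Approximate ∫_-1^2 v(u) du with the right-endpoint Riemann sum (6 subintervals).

12.6875

Δu = 0.5.
Sum = 0.5·[4.125 + 2.5 + 2.125 + 3 + 5.125 + 8.5] = 12.6875.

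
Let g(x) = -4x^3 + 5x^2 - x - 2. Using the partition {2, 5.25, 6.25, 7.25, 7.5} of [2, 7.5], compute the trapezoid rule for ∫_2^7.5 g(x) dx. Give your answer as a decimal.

Subinterval widths: 3.25, 1, 1, 0.25.
g(2) = -16, g(5.25) = -448.25, g(6.25) = -789.5, g(7.25) = -1270.75, g(7.5) = -1415.75.
On each subinterval the trapezoid contributes (Δx_i/2)·[g(x_{i-1}) + g(x_i)].
Sum = -2739.21875.

-2739.21875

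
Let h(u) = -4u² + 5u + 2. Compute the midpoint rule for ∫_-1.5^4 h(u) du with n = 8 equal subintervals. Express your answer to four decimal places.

Δu = (4 − (-1.5))/8 = 0.6875.
Midpoints: -1.15625, -0.46875, 0.21875, 0.90625, 1.59375, 2.28125, 2.96875, 3.65625.
h(-1.15625) = -9.12890625, h(-0.46875) = -1.22265625, h(0.21875) = 2.90234375, h(0.90625) = 3.24609375, h(1.59375) = -0.19140625, h(2.28125) = -7.41015625, h(2.96875) = -18.41015625, h(3.65625) = -33.19140625.
Sum = Δu · [h(-1.15625) + h(-0.46875) + h(0.21875) + ...].
Sum ≈ -43.5918.

-43.5918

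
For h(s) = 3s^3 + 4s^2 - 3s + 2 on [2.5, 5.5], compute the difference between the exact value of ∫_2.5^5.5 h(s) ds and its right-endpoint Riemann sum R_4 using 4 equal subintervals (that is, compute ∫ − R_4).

Exact integral: ∫_2.5^5.5 h(s) ds = 828.
R_4 = 1041.46875.
Error = 828 − 1041.46875 = -213.46875.

-213.46875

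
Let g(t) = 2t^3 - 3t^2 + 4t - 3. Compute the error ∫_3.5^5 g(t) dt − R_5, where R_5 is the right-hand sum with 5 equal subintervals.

-20.30625

Exact integral: ∫_3.5^5 g(t) dt = 176.34375.
R_5 = 196.65.
Error = 176.34375 − 196.65 = -20.30625.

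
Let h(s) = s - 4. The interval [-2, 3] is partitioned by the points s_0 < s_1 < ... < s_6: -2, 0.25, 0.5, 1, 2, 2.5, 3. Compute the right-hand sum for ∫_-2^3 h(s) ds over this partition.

-14.0625

Subinterval widths: 2.25, 0.25, 0.5, 1, 0.5, 0.5.
Right endpoints: 0.25, 0.5, 1, 2, 2.5, 3.
h(0.25) = -3.75, h(0.5) = -3.5, h(1) = -3, h(2) = -2, h(2.5) = -1.5, h(3) = -1.
Sum = Σ Δs_i · h(s_i).
Sum = -14.0625.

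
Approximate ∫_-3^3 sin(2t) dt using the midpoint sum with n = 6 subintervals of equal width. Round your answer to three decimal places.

Δt = (3 − (-3))/6 = 1.
Midpoints: -2.5, -1.5, -0.5, 0.5, 1.5, 2.5.
f(-2.5) ≈ 0.959, f(-1.5) ≈ -0.141, f(-0.5) ≈ -0.841, f(0.5) ≈ 0.841, f(1.5) ≈ 0.141, f(2.5) ≈ -0.959.
Sum = Δt · [f(-2.5) + f(-1.5) + f(-0.5) + ...].
Sum ≈ 0.000.

0.000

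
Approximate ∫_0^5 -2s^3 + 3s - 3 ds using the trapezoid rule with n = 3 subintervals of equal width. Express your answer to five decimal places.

-324.72222

Δs = (5 − 0)/3 = 5/3.
f(0) = -3, f(5/3) = -196/27, f(10/3) = -1811/27, f(5) = -238.
T_3 = (Δs/2)·[f(s_0) + 2f(s_1) + 2f(s_2) + f(s_3)].
Sum ≈ -324.72222.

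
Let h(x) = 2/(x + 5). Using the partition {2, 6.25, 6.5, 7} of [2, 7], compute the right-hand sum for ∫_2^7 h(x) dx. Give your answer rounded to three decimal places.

Subinterval widths: 4.25, 0.25, 0.5.
Right endpoints: 6.25, 6.5, 7.
h(6.25) = 8/45, h(6.5) = 4/23, h(7) = 1/6.
Sum = Σ Δx_i · h(x_i).
Sum ≈ 0.882.

0.882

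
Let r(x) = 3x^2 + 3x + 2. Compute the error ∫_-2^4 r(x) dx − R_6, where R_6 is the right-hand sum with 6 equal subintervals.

Exact integral: ∫_-2^4 r(x) dx = 102.
R_6 = 132.
Error = 102 − 132 = -30.

-30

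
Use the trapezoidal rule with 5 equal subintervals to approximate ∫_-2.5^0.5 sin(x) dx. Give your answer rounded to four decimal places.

-1.6281

Δx = (0.5 − (-2.5))/5 = 0.6.
f(-2.5) ≈ -0.5985, f(-1.9) ≈ -0.9463, f(-1.3) ≈ -0.9636, f(-0.7) ≈ -0.6442, f(-0.1) ≈ -0.0998, f(0.5) ≈ 0.4794.
T_5 = (Δx/2)·[f(x_0) + 2f(x_1) + ... + 2f(x_{4}) + f(x_5)].
Sum ≈ -1.6281.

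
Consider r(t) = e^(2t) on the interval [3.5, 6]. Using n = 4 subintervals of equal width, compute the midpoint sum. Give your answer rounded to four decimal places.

Δt = (6 − 3.5)/4 = 0.625.
Midpoints: 3.8125, 4.4375, 5.0625, 5.6875.
r(3.8125) ≈ 2048.7805, r(4.4375) ≈ 7150.9465, r(5.0625) ≈ 24959.2556, r(5.6875) ≈ 87116.3622.
Sum = Δt · [r(3.8125) + r(4.4375) + r(5.0625) + r(5.6875)].
Sum ≈ 75797.0905.

75797.0905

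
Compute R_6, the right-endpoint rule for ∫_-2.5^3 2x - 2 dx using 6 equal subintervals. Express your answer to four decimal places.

-3.2083

Δx = (3 − (-2.5))/6 = 11/12.
Right endpoints: -19/12, -2/3, 0.25, 7/6, 25/12, 3.
f(-19/12) = -31/6, f(-2/3) = -10/3, f(0.25) = -1.5, f(7/6) = 1/3, f(25/12) = 13/6, f(3) = 4.
Sum = Δx · [f(-19/12) + f(-2/3) + f(0.25) + ...].
Sum ≈ -3.2083.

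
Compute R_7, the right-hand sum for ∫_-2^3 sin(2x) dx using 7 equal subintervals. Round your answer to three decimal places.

Δx = (3 − (-2))/7 = 5/7.
Right endpoints: -9/7, -4/7, 1/7, 6/7, 11/7, 16/7, 3.
f(-9/7) ≈ -0.540, f(-4/7) ≈ -0.910, f(1/7) ≈ 0.282, f(6/7) ≈ 0.990, f(11/7) ≈ -0.001, f(16/7) ≈ -0.990, f(3) ≈ -0.279.
Sum = Δx · [f(-9/7) + f(-4/7) + f(1/7) + ...].
Sum ≈ -1.035.

-1.035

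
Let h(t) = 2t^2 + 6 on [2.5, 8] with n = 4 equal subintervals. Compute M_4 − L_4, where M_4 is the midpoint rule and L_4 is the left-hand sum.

M_4 = 362.18359375.
L_4 = 287.9765625.
M_4 − L_4 = 74.20703125.

74.20703125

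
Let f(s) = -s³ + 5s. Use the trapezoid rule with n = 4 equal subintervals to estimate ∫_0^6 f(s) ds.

-254.25

Δs = (6 − 0)/4 = 1.5.
f(0) = 0, f(1.5) = 4.125, f(3) = -12, f(4.5) = -68.625, f(6) = -186.
T_4 = (Δs/2)·[f(s_0) + 2f(s_1) + 2f(s_2) + 2f(s_3) + f(s_4)].
Sum = -254.25.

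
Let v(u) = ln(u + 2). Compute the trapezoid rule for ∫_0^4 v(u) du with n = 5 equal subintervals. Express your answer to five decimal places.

Δu = (4 − 0)/5 = 0.8.
v(0) ≈ 0.69315, v(0.8) ≈ 1.02962, v(1.6) ≈ 1.28093, v(2.4) ≈ 1.48160, v(3.2) ≈ 1.64866, v(4) ≈ 1.79176.
T_5 = (Δu/2)·[v(u_0) + 2v(u_1) + ... + 2v(u_{4}) + v(u_5)].
Sum ≈ 5.34662.

5.34662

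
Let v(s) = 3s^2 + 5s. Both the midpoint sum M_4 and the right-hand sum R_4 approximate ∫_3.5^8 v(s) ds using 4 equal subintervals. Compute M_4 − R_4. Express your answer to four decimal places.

M_4 ≈ 597.076172.
R_4 = 701.33203125.
M_4 − R_4 ≈ -104.2559.

-104.2559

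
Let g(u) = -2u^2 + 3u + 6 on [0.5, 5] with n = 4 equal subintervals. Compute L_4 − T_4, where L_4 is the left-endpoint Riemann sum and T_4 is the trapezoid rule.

20.25

L_4 = -0.7734375.
T_4 = -21.0234375.
L_4 − T_4 = 20.25.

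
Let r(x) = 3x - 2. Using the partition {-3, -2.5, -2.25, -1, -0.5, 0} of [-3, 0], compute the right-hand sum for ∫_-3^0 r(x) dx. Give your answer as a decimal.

-15.9375

Subinterval widths: 0.5, 0.25, 1.25, 0.5, 0.5.
Right endpoints: -2.5, -2.25, -1, -0.5, 0.
r(-2.5) = -9.5, r(-2.25) = -8.75, r(-1) = -5, r(-0.5) = -3.5, r(0) = -2.
Sum = Σ Δx_i · r(x_i).
Sum = -15.9375.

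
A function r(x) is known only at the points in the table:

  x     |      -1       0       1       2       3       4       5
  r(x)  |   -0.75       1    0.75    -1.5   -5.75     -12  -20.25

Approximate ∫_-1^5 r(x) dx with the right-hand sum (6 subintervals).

Δx = 1.
Sum = 1·[1 + 0.75 + (-1.5) + (-5.75) + (-12) + (-20.25)] = -37.75.

-37.75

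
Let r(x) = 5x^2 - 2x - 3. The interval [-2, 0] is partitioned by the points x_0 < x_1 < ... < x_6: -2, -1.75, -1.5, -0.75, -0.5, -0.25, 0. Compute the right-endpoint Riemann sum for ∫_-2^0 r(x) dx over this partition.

6.265625

Subinterval widths: 0.25, 0.25, 0.75, 0.25, 0.25, 0.25.
Right endpoints: -1.75, -1.5, -0.75, -0.5, -0.25, 0.
r(-1.75) = 15.8125, r(-1.5) = 11.25, r(-0.75) = 1.3125, r(-0.5) = -0.75, r(-0.25) = -2.1875, r(0) = -3.
Sum = Σ Δx_i · r(x_i).
Sum = 6.265625.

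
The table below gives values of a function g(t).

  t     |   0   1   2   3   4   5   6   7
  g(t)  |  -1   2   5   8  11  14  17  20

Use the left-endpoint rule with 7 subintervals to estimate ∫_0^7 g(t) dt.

56

Δt = 1.
Sum = 1·[(-1) + 2 + 5 + 8 + 11 + 14 + 17] = 56.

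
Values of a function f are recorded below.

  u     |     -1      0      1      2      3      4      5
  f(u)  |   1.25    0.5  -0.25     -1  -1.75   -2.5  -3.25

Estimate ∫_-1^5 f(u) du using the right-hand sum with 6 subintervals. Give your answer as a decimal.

-8.25

Δu = 1.
Sum = 1·[0.5 + (-0.25) + (-1) + (-1.75) + (-2.5) + (-3.25)] = -8.25.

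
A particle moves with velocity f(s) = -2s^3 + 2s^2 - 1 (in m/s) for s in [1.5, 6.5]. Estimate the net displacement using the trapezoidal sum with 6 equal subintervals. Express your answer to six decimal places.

Δs = (6.5 − 1.5)/6 = 5/6.
f(1.5) = -3.25, f(7/3) = -419/27, f(19/6) = -4801/108, f(4) = -97, f(29/6) = -19451/108, f(17/3) = -8119/27, f(6.5) = -465.75.
T_6 = (Δs/2)·[f(s_0) + 2f(s_1) + ... + 2f(s_{5}) + f(s_6)].
Sum ≈ -726.898148.

-726.898148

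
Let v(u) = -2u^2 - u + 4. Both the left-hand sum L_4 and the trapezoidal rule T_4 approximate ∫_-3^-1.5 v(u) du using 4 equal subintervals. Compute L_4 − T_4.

L_4 = -8.6953125.
T_4 = -6.4453125.
L_4 − T_4 = -2.25.

-2.25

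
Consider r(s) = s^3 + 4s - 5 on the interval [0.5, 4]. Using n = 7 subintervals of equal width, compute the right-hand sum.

Δs = (4 − 0.5)/7 = 0.5.
Right endpoints: 1, 1.5, 2, 2.5, 3, 3.5, 4.
r(1) = 0, r(1.5) = 4.375, r(2) = 11, r(2.5) = 20.625, r(3) = 34, r(3.5) = 51.875, r(4) = 75.
Sum = Δs · [r(1) + r(1.5) + r(2) + ...].
Sum = 98.4375.

98.4375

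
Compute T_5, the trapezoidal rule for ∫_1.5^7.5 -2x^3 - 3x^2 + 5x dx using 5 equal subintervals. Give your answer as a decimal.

Δx = (7.5 − 1.5)/5 = 1.2.
f(1.5) = -6, f(2.7) = -47.736, f(3.9) = -144.768, f(5.1) = -317.832, f(6.3) = -587.664, f(7.5) = -975.
T_5 = (Δx/2)·[f(x_0) + 2f(x_1) + ... + 2f(x_{4}) + f(x_5)].
Sum = -1906.2.

-1906.2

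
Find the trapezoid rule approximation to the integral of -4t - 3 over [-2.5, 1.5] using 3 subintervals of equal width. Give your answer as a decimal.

-4

Δt = (1.5 − (-2.5))/3 = 4/3.
f(-2.5) = 7, f(-7/6) = 5/3, f(1/6) = -11/3, f(1.5) = -9.
T_3 = (Δt/2)·[f(t_0) + 2f(t_1) + 2f(t_2) + f(t_3)].
Sum = -4.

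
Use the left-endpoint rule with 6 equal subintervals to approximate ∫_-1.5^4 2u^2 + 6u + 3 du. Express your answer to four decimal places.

Δu = (4 − (-1.5))/6 = 11/12.
Left endpoints: -1.5, -7/12, 1/3, 1.25, 13/6, 37/12.
f(-1.5) = -1.5, f(-7/12) = 13/72, f(1/3) = 47/9, f(1.25) = 13.625, f(13/6) = 457/18, f(37/12) = 2917/72.
Sum = Δu · [f(-1.5) + f(-7/12) + f(1/3) + ...].
Sum ≈ 76.4780.

76.4780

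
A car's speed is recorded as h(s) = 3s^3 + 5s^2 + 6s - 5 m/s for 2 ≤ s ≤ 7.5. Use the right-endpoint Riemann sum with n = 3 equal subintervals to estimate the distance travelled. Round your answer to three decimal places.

Δs = (7.5 − 2)/3 = 11/6.
Right endpoints: 23/6, 17/3, 7.5.
h(23/6) = 6251/24, h(17/3) = 6619/9, h(7.5) = 1586.875.
Sum = Δs · [h(23/6) + h(17/3) + h(7.5)].
Sum ≈ 4735.093.

4735.093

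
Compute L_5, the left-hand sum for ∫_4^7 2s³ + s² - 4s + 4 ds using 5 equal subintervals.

943.92

Δs = (7 − 4)/5 = 0.6.
Left endpoints: 4, 4.6, 5.2, 5.8, 6.4.
f(4) = 132, f(4.6) = 201.432, f(5.2) = 291.456, f(5.8) = 404.664, f(6.4) = 543.648.
Sum = Δs · [f(4) + f(4.6) + f(5.2) + f(5.8) + f(6.4)].
Sum = 943.92.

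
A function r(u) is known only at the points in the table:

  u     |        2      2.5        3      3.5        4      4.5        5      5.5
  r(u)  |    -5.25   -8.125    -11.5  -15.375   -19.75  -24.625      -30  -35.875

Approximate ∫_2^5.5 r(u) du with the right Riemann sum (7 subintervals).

Δu = 0.5.
Sum = 0.5·[(-8.125) + (-11.5) + (-15.375) + (-19.75) + (-24.625) + (-30) + (-35.875)] = -72.625.

-72.625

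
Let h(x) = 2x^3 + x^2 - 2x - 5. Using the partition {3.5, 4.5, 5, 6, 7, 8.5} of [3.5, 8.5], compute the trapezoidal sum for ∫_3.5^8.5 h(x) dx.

2684.25

Subinterval widths: 1, 0.5, 1, 1, 1.5.
h(3.5) = 86, h(4.5) = 188.5, h(5) = 260, h(6) = 451, h(7) = 716, h(8.5) = 1278.5.
On each subinterval the trapezoid contributes (Δx_i/2)·[h(x_{i-1}) + h(x_i)].
Sum = 2684.25.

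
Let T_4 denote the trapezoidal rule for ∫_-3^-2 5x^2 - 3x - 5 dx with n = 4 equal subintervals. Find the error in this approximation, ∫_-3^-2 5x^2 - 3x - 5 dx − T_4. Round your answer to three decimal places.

Exact integral: ∫_-3^-2 f(x) dx ≈ 34.16667.
T_4 = 34.21875.
Error ≈ 34.16667 − 34.21875 ≈ -0.052.

-0.052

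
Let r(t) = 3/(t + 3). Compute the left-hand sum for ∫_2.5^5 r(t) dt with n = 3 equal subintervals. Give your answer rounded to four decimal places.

1.1981

Δt = (5 − 2.5)/3 = 5/6.
Left endpoints: 2.5, 10/3, 25/6.
r(2.5) = 6/11, r(10/3) = 9/19, r(25/6) = 18/43.
Sum = Δt · [r(2.5) + r(10/3) + r(25/6)].
Sum ≈ 1.1981.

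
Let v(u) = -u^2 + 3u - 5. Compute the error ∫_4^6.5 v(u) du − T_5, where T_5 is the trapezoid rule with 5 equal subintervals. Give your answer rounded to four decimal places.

0.1042

Exact integral: ∫_4^6.5 v(u) du ≈ -43.333333.
T_5 = -43.4375.
Error ≈ -43.333333 − (-43.4375) ≈ 0.1042.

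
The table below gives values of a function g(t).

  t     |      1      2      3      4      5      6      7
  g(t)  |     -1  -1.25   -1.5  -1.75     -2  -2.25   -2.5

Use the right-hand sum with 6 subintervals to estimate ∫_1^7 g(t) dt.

Δt = 1.
Sum = 1·[(-1.25) + (-1.5) + (-1.75) + (-2) + (-2.25) + (-2.5)] = -11.25.

-11.25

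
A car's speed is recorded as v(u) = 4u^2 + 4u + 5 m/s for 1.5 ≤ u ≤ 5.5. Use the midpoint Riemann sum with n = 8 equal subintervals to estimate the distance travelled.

Δu = (5.5 − 1.5)/8 = 0.5.
Midpoints: 1.75, 2.25, 2.75, 3.25, 3.75, 4.25, 4.75, 5.25.
v(1.75) = 24.25, v(2.25) = 34.25, v(2.75) = 46.25, v(3.25) = 60.25, v(3.75) = 76.25, v(4.25) = 94.25, v(4.75) = 114.25, v(5.25) = 136.25.
Sum = Δu · [v(1.75) + v(2.25) + v(2.75) + ...].
Sum = 293.

293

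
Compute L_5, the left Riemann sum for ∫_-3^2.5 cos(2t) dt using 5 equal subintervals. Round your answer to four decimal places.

0.0254

Δt = (2.5 − (-3))/5 = 1.1.
Left endpoints: -3, -1.9, -0.8, 0.3, 1.4.
f(-3) ≈ 0.9602, f(-1.9) ≈ -0.7910, f(-0.8) ≈ -0.0292, f(0.3) ≈ 0.8253, f(1.4) ≈ -0.9422.
Sum = Δt · [f(-3) + f(-1.9) + f(-0.8) + f(0.3) + f(1.4)].
Sum ≈ 0.0254.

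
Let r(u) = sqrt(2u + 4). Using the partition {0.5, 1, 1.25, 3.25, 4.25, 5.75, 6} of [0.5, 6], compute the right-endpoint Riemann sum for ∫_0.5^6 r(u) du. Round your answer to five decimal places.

Subinterval widths: 0.5, 0.25, 2, 1, 1.5, 0.25.
Right endpoints: 1, 1.25, 3.25, 4.25, 5.75, 6.
r(1) ≈ 2.44949, r(1.25) ≈ 2.54951, r(3.25) ≈ 3.24037, r(4.25) ≈ 3.53553, r(5.75) ≈ 3.93700, r(6) ≈ 4.00000.
Sum = Σ Δu_i · r(u_i).
Sum ≈ 18.78390.

18.78390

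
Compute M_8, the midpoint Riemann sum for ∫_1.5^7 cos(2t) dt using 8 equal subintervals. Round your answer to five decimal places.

0.46015

Δt = (7 − 1.5)/8 = 0.6875.
Midpoints: 1.84375, 2.53125, 3.21875, 3.90625, 4.59375, 5.28125, 5.96875, 6.65625.
f(1.84375) ≈ -0.85466, f(2.53125) ≈ 0.34300, f(3.21875) ≈ 0.98812, f(3.90625) ≈ 0.04147, f(4.59375) ≈ -0.97198, f(5.28125) ≈ -0.41966, f(5.96875) ≈ 0.80869, f(6.65625) ≈ 0.73432.
Sum = Δt · [f(1.84375) + f(2.53125) + f(3.21875) + ...].
Sum ≈ 0.46015.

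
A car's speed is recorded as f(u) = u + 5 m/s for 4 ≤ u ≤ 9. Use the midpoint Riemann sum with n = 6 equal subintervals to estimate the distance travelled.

57.5

Δu = (9 − 4)/6 = 5/6.
Midpoints: 53/12, 5.25, 73/12, 83/12, 7.75, 103/12.
f(53/12) = 113/12, f(5.25) = 10.25, f(73/12) = 133/12, f(83/12) = 143/12, f(7.75) = 12.75, f(103/12) = 163/12.
Sum = Δu · [f(53/12) + f(5.25) + f(73/12) + ...].
Sum = 57.5.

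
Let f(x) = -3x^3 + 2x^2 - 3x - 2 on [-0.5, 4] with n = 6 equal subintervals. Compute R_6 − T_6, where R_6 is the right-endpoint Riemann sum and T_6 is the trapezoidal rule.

-65.390625

R_6 = -253.01953125.
T_6 = -187.62890625.
R_6 − T_6 = -65.390625.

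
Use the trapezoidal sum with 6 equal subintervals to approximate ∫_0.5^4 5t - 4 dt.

25.375

Δt = (4 − 0.5)/6 = 7/12.
f(0.5) = -1.5, f(13/12) = 17/12, f(5/3) = 13/3, f(2.25) = 7.25, f(17/6) = 61/6, f(41/12) = 157/12, f(4) = 16.
T_6 = (Δt/2)·[f(t_0) + 2f(t_1) + ... + 2f(t_{5}) + f(t_6)].
Sum = 25.375.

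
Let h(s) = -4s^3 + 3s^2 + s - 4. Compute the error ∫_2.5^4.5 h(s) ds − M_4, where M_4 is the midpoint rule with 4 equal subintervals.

-1.625

Exact integral: ∫_2.5^4.5 h(s) ds = -296.5.
M_4 = -294.875.
Error = -296.5 − (-294.875) = -1.625.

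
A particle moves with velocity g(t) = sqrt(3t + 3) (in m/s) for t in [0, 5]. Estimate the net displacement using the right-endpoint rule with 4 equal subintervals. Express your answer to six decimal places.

17.320006

Δt = (5 − 0)/4 = 1.25.
Right endpoints: 1.25, 2.5, 3.75, 5.
g(1.25) ≈ 2.598076, g(2.5) ≈ 3.240370, g(3.75) ≈ 3.774917, g(5) ≈ 4.242641.
Sum = Δt · [g(1.25) + g(2.5) + g(3.75) + g(5)].
Sum ≈ 17.320006.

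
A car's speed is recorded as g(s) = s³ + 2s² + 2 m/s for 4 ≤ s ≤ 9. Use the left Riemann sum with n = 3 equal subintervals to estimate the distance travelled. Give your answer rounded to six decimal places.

1416.851852

Δs = (9 − 4)/3 = 5/3.
Left endpoints: 4, 17/3, 22/3.
g(4) = 98, g(17/3) = 6701/27, g(22/3) = 13606/27.
Sum = Δs · [g(4) + g(17/3) + g(22/3)].
Sum ≈ 1416.851852.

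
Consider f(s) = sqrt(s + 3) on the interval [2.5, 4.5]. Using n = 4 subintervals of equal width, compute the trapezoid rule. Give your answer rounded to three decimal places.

5.093

Δs = (4.5 − 2.5)/4 = 0.5.
f(2.5) ≈ 2.345, f(3) ≈ 2.449, f(3.5) ≈ 2.550, f(4) ≈ 2.646, f(4.5) ≈ 2.739.
T_4 = (Δs/2)·[f(s_0) + 2f(s_1) + 2f(s_2) + 2f(s_3) + f(s_4)].
Sum ≈ 5.093.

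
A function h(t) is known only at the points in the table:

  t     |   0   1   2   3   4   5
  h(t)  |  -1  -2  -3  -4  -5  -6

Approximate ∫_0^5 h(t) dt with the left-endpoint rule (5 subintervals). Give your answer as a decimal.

Δt = 1.
Sum = 1·[(-1) + (-2) + (-3) + (-4) + (-5)] = -15.

-15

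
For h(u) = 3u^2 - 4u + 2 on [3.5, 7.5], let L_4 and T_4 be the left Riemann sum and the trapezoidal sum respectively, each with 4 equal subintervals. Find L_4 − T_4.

L_4 = 243.
T_4 = 301.
L_4 − T_4 = -58.

-58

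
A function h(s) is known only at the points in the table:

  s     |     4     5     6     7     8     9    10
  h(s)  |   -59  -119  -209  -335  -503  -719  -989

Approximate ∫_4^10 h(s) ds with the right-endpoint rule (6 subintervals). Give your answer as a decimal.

-2874

Δs = 1.
Sum = 1·[(-119) + (-209) + (-335) + (-503) + (-719) + (-989)] = -2874.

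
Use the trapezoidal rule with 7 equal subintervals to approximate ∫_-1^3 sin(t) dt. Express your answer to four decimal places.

Δt = (3 − (-1))/7 = 4/7.
f(-1) ≈ -0.8415, f(-3/7) ≈ -0.4156, f(1/7) ≈ 0.1424, f(5/7) ≈ 0.6551, f(9/7) ≈ 0.9596, f(13/7) ≈ 0.9593, f(17/7) ≈ 0.6541, f(3) ≈ 0.1411.
T_7 = (Δt/2)·[f(t_0) + 2f(t_1) + ... + 2f(t_{6}) + f(t_7)].
Sum ≈ 1.4884.

1.4884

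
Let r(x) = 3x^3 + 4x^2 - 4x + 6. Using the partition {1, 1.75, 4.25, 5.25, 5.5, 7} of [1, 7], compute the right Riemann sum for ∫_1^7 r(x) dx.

Subinterval widths: 0.75, 2.5, 1, 0.25, 1.5.
Right endpoints: 1.75, 4.25, 5.25, 5.5, 7.
r(1.75) = 27.328125, r(4.25) = 291.546875, r(5.25) = 529.359375, r(5.5) = 604.125, r(7) = 1203.
Sum = Σ Δx_i · r(x_i).
Sum = 3234.25390625.

3234.25390625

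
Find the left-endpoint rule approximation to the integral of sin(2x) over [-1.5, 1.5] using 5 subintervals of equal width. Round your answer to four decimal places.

Δx = (1.5 − (-1.5))/5 = 0.6.
Left endpoints: -1.5, -0.9, -0.3, 0.3, 0.9.
f(-1.5) ≈ -0.1411, f(-0.9) ≈ -0.9738, f(-0.3) ≈ -0.5646, f(0.3) ≈ 0.5646, f(0.9) ≈ 0.9738.
Sum = Δx · [f(-1.5) + f(-0.9) + f(-0.3) + f(0.3) + f(0.9)].
Sum ≈ -0.0847.

-0.0847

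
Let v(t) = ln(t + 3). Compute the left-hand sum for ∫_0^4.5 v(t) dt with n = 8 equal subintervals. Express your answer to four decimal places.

Δt = (4.5 − 0)/8 = 0.5625.
Left endpoints: 0, 0.5625, 1.125, 1.6875, 2.25, 2.8125, 3.375, 3.9375.
v(0) ≈ 1.0986, v(0.5625) ≈ 1.2705, v(1.125) ≈ 1.4171, v(1.6875) ≈ 1.5449, v(2.25) ≈ 1.6582, v(2.8125) ≈ 1.7600, v(3.375) ≈ 1.8524, v(3.9375) ≈ 1.9369.
Sum = Δt · [v(0) + v(0.5625) + v(1.125) + ...].
Sum ≈ 7.0530.

7.0530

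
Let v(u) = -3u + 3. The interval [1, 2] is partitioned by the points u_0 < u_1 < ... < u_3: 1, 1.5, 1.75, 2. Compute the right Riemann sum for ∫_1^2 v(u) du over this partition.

-2.0625

Subinterval widths: 0.5, 0.25, 0.25.
Right endpoints: 1.5, 1.75, 2.
v(1.5) = -1.5, v(1.75) = -2.25, v(2) = -3.
Sum = Σ Δu_i · v(u_i).
Sum = -2.0625.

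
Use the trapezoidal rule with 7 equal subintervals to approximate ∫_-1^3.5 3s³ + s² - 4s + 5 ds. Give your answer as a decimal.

Δs = (3.5 − (-1))/7 = 9/14.
f(-1) = 7, f(-5/14) = 17615/2744, f(2/7) = 1375/343, f(13/14) = 12485/2744, f(11/7) = 4399/343, f(31/14) = 92243/2744, f(20/7) = 24595/343, f(3.5) = 131.875.
T_7 = (Δs/2)·[f(s_0) + 2f(s_1) + ... + 2f(s_{6}) + f(s_7)].
Sum = 130.21875.

130.21875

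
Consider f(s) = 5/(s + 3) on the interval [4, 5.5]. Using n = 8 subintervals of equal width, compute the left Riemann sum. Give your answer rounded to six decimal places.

Δs = (5.5 − 4)/8 = 0.1875.
Left endpoints: 4, 4.1875, 4.375, 4.5625, 4.75, 4.9375, 5.125, 5.3125.
f(4) = 5/7, f(4.1875) = 16/23, f(4.375) = 40/59, f(4.5625) = 80/121, f(4.75) = 20/31, f(4.9375) = 80/127, f(5.125) = 8/13, f(5.3125) = 80/133.
Sum = Δs · [f(4) + f(4.1875) + f(4.375) + ...].
Sum ≈ 0.982693.

0.982693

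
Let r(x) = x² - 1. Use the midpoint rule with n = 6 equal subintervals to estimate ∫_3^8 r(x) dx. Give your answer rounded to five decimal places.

Δx = (8 − 3)/6 = 5/6.
Midpoints: 41/12, 4.25, 61/12, 71/12, 6.75, 91/12.
r(41/12) = 1537/144, r(4.25) = 17.0625, r(61/12) = 3577/144, r(71/12) = 4897/144, r(6.75) = 44.5625, r(91/12) = 8137/144.
Sum = Δx · [r(41/12) + r(4.25) + r(61/12) + ...].
Sum ≈ 156.37731.

156.37731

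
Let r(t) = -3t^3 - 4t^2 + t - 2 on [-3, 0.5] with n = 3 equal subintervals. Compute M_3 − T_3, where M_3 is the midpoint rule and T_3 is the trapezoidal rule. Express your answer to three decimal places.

-8.635

M_3 ≈ 10.28328.
T_3 ≈ 18.91782.
M_3 − T_3 ≈ -8.635.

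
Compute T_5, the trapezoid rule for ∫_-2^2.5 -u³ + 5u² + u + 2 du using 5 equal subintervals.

46.31625

Δu = (2.5 − (-2))/5 = 0.9.
f(-2) = 28, f(-1.1) = 8.281, f(-0.2) = 2.008, f(0.7) = 4.807, f(1.6) = 12.304, f(2.5) = 20.125.
T_5 = (Δu/2)·[f(u_0) + 2f(u_1) + ... + 2f(u_{4}) + f(u_5)].
Sum = 46.31625.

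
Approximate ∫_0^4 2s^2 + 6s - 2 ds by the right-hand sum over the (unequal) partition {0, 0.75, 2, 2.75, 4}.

114.9375

Subinterval widths: 0.75, 1.25, 0.75, 1.25.
Right endpoints: 0.75, 2, 2.75, 4.
f(0.75) = 3.625, f(2) = 18, f(2.75) = 29.625, f(4) = 54.
Sum = Σ Δs_i · f(s_i).
Sum = 114.9375.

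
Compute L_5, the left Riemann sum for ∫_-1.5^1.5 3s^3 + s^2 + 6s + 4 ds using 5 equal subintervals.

2.955

Δs = (1.5 − (-1.5))/5 = 0.6.
Left endpoints: -1.5, -0.9, -0.3, 0.3, 0.9.
f(-1.5) = -12.875, f(-0.9) = -2.777, f(-0.3) = 2.209, f(0.3) = 5.971, f(0.9) = 12.397.
Sum = Δs · [f(-1.5) + f(-0.9) + f(-0.3) + f(0.3) + f(0.9)].
Sum = 2.955.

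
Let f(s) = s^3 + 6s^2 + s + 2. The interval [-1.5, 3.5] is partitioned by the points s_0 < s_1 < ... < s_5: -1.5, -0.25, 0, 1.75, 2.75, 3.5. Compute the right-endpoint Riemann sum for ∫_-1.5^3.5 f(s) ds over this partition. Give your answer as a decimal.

213.5625

Subinterval widths: 1.25, 0.25, 1.75, 1, 0.75.
Right endpoints: -0.25, 0, 1.75, 2.75, 3.5.
f(-0.25) = 2.109375, f(0) = 2, f(1.75) = 27.484375, f(2.75) = 70.921875, f(3.5) = 121.875.
Sum = Σ Δs_i · f(s_i).
Sum = 213.5625.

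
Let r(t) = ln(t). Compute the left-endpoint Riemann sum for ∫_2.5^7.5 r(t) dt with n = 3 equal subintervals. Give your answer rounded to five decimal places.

6.84499

Δt = (7.5 − 2.5)/3 = 5/3.
Left endpoints: 2.5, 25/6, 35/6.
r(2.5) ≈ 0.91629, r(25/6) ≈ 1.42712, r(35/6) ≈ 1.76359.
Sum = Δt · [r(2.5) + r(25/6) + r(35/6)].
Sum ≈ 6.84499.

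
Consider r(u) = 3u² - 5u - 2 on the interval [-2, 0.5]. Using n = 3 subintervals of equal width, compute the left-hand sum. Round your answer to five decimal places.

Δu = (0.5 − (-2))/3 = 5/6.
Left endpoints: -2, -7/6, -1/3.
r(-2) = 20, r(-7/6) = 95/12, r(-1/3) = 0.
Sum = Δu · [r(-2) + r(-7/6) + r(-1/3)].
Sum ≈ 23.26389.

23.26389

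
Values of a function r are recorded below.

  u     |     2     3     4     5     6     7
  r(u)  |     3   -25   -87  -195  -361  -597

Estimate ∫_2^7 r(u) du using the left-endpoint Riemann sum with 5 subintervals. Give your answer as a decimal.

Δu = 1.
Sum = 1·[3 + (-25) + (-87) + (-195) + (-361)] = -665.

-665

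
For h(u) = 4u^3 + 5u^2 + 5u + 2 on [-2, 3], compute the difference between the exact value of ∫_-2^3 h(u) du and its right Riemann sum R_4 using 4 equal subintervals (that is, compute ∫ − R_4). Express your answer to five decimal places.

-133.07292

Exact integral: ∫_-2^3 h(u) du ≈ 145.8333333.
R_4 = 278.90625.
Error ≈ 145.8333333 − 278.90625 ≈ -133.07292.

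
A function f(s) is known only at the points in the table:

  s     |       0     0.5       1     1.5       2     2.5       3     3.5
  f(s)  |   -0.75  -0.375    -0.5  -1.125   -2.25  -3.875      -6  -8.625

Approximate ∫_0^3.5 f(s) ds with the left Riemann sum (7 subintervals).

-7.4375

Δs = 0.5.
Sum = 0.5·[(-0.75) + (-0.375) + (-0.5) + (-1.125) + (-2.25) + (-3.875) + (-6)] = -7.4375.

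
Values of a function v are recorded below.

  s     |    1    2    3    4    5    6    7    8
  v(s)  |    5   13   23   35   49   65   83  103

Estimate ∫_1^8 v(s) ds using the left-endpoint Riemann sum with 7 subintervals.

Δs = 1.
Sum = 1·[5 + 13 + 23 + 35 + 49 + 65 + 83] = 273.

273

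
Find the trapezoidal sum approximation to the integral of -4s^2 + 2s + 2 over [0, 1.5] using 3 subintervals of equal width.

0.5

Δs = (1.5 − 0)/3 = 0.5.
f(0) = 2, f(0.5) = 2, f(1) = 0, f(1.5) = -4.
T_3 = (Δs/2)·[f(s_0) + 2f(s_1) + 2f(s_2) + f(s_3)].
Sum = 0.5.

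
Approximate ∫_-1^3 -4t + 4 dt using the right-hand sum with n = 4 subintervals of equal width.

-8

Δt = (3 − (-1))/4 = 1.
Right endpoints: 0, 1, 2, 3.
f(0) = 4, f(1) = 0, f(2) = -4, f(3) = -8.
Sum = Δt · [f(0) + f(1) + f(2) + f(3)].
Sum = -8.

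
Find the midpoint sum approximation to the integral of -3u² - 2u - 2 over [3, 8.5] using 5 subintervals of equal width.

-659.71125

Δu = (8.5 − 3)/5 = 1.1.
Midpoints: 3.55, 4.65, 5.75, 6.85, 7.95.
f(3.55) = -46.9075, f(4.65) = -76.1675, f(5.75) = -112.6875, f(6.85) = -156.4675, f(7.95) = -207.5075.
Sum = Δu · [f(3.55) + f(4.65) + f(5.75) + f(6.85) + f(7.95)].
Sum = -659.71125.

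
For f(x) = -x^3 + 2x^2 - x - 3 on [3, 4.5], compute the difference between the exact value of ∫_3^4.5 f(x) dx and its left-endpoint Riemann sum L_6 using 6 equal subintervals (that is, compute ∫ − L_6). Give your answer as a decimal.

-5.24609375

Exact integral: ∫_3^4.5 f(x) dx = -49.640625.
L_6 = -44.39453125.
Error = -49.640625 − (-44.39453125) = -5.24609375.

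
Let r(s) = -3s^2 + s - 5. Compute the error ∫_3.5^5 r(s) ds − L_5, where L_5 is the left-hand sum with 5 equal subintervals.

-5.445

Exact integral: ∫_3.5^5 r(s) ds = -83.25.
L_5 = -77.805.
Error = -83.25 − (-77.805) = -5.445.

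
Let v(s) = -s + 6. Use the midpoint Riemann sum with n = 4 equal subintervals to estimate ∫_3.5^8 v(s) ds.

Δs = (8 − 3.5)/4 = 1.125.
Midpoints: 4.0625, 5.1875, 6.3125, 7.4375.
v(4.0625) = 1.9375, v(5.1875) = 0.8125, v(6.3125) = -0.3125, v(7.4375) = -1.4375.
Sum = Δs · [v(4.0625) + v(5.1875) + v(6.3125) + v(7.4375)].
Sum = 1.125.

1.125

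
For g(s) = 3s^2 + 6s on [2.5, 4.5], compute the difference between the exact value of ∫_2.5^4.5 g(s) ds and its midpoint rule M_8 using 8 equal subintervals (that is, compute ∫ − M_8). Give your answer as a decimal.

Exact integral: ∫_2.5^4.5 g(s) ds = 117.5.
M_8 = 117.46875.
Error = 117.5 − 117.46875 = 0.03125.

0.03125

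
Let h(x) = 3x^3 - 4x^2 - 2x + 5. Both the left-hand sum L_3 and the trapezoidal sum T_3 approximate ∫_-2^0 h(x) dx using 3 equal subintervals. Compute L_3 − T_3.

-12

L_3 ≈ -22.592593.
T_3 ≈ -10.592593.
L_3 − T_3 = -12.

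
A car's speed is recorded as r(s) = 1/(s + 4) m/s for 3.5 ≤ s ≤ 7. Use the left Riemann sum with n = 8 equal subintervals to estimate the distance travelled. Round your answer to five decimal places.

Δs = (7 − 3.5)/8 = 0.4375.
Left endpoints: 3.5, 3.9375, 4.375, 4.8125, 5.25, 5.6875, 6.125, 6.5625.
r(3.5) = 2/15, r(3.9375) = 16/127, r(4.375) = 8/67, r(4.8125) = 16/141, r(5.25) = 4/37, r(5.6875) = 16/155, r(6.125) = 8/81, r(6.5625) = 16/169.
Sum = Δs · [r(3.5) + r(3.9375) + r(4.375) + ...].
Sum ≈ 0.39242.

0.39242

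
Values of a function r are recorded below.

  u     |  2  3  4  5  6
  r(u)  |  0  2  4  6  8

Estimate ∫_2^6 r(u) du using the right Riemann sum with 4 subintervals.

Δu = 1.
Sum = 1·[2 + 4 + 6 + 8] = 20.

20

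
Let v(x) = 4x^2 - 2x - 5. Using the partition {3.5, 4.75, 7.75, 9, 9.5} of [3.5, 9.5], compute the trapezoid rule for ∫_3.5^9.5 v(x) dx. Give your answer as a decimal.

Subinterval widths: 1.25, 3, 1.25, 0.5.
v(3.5) = 37, v(4.75) = 75.75, v(7.75) = 219.75, v(9) = 301, v(9.5) = 337.
On each subinterval the trapezoid contributes (Δx_i/2)·[v(x_{i-1}) + v(x_i)].
Sum = 998.6875.

998.6875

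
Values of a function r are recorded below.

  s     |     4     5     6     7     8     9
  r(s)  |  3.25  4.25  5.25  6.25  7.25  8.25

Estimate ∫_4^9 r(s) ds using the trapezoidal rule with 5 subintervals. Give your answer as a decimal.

28.75

Δs = 1.
T_5 = (1/2)·[3.25 + 2·4.25 + 2·5.25 + 2·6.25 + 2·7.25 + 8.25] = 28.75.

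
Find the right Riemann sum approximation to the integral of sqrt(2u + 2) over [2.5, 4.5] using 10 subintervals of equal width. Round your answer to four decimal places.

6.0544

Δu = (4.5 − 2.5)/10 = 0.2.
Right endpoints: 2.7, 2.9, 3.1, 3.3, 3.5, 3.7, 3.9, 4.1, 4.3, 4.5.
f(2.7) ≈ 2.7203, f(2.9) ≈ 2.7928, f(3.1) ≈ 2.8636, f(3.3) ≈ 2.9326, f(3.5) ≈ 3.0000, f(3.7) ≈ 3.0659, f(3.9) ≈ 3.1305, f(4.1) ≈ 3.1937, f(4.3) ≈ 3.2558, f(4.5) ≈ 3.3166.
Sum = Δu · [f(2.7) + f(2.9) + f(3.1) + ...].
Sum ≈ 6.0544.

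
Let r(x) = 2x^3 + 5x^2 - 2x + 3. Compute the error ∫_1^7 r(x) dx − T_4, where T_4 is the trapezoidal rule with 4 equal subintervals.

-65.25

Exact integral: ∫_1^7 r(x) dx = 1740.
T_4 = 1805.25.
Error = 1740 − 1805.25 = -65.25.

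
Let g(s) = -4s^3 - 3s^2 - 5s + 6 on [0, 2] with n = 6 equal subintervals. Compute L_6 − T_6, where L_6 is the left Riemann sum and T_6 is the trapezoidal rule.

L_6 ≈ -13.55556.
T_6 ≈ -22.55556.
L_6 − T_6 = 9.

9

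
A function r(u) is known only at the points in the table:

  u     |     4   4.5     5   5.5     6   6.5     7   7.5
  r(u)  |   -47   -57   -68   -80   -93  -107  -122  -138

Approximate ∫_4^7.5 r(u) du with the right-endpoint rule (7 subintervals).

-332.5

Δu = 0.5.
Sum = 0.5·[(-57) + (-68) + (-80) + (-93) + (-107) + (-122) + (-138)] = -332.5.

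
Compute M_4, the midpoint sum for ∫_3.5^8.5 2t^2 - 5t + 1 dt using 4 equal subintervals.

Δt = (8.5 − 3.5)/4 = 1.25.
Midpoints: 4.125, 5.375, 6.625, 7.875.
f(4.125) = 14.40625, f(5.375) = 31.90625, f(6.625) = 55.65625, f(7.875) = 85.65625.
Sum = Δt · [f(4.125) + f(5.375) + f(6.625) + f(7.875)].
Sum = 234.53125.

234.53125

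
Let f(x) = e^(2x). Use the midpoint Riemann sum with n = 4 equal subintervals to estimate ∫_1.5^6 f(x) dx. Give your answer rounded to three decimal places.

66438.856

Δx = (6 − 1.5)/4 = 1.125.
Midpoints: 2.0625, 3.1875, 4.3125, 5.4375.
f(2.0625) ≈ 61.868, f(3.1875) ≈ 586.985, f(4.3125) ≈ 5569.163, f(5.4375) ≈ 52838.745.
Sum = Δx · [f(2.0625) + f(3.1875) + f(4.3125) + f(5.4375)].
Sum ≈ 66438.856.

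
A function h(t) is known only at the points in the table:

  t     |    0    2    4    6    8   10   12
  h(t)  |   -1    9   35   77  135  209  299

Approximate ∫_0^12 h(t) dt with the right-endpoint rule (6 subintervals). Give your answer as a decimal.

1528

Δt = 2.
Sum = 2·[9 + 35 + 77 + 135 + 209 + 299] = 1528.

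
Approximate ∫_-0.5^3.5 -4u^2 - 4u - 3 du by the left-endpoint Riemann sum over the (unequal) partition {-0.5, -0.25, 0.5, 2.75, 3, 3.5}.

-52.25

Subinterval widths: 0.25, 0.75, 2.25, 0.25, 0.5.
Left endpoints: -0.5, -0.25, 0.5, 2.75, 3.
f(-0.5) = -2, f(-0.25) = -2.25, f(0.5) = -6, f(2.75) = -44.25, f(3) = -51.
Sum = Σ Δu_i · f(u_i).
Sum = -52.25.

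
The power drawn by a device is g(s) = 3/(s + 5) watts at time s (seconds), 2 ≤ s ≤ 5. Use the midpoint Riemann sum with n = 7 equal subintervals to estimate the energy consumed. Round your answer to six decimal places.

Δs = (5 − 2)/7 = 3/7.
Midpoints: 31/14, 37/14, 43/14, 3.5, 55/14, 61/14, 67/14.
g(31/14) = 42/101, g(37/14) = 42/107, g(43/14) = 42/113, g(3.5) = 6/17, g(55/14) = 0.336, g(61/14) = 42/131, g(67/14) = 42/137.
Sum = Δs · [g(31/14) + g(37/14) + g(43/14) + ...].
Sum ≈ 1.069786.

1.069786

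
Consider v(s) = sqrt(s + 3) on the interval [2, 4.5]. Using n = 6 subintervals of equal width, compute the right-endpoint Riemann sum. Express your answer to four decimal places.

Δs = (4.5 − 2)/6 = 5/12.
Right endpoints: 29/12, 17/6, 3.25, 11/3, 49/12, 4.5.
v(29/12) ≈ 2.3274, v(17/6) ≈ 2.4152, v(3.25) ≈ 2.5000, v(11/3) ≈ 2.5820, v(49/12) ≈ 2.6615, v(4.5) ≈ 2.7386.
Sum = Δs · [v(29/12) + v(17/6) + v(3.25) + ...].
Sum ≈ 6.3436.

6.3436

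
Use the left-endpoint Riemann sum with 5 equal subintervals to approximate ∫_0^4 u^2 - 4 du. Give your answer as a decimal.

Δu = (4 − 0)/5 = 0.8.
Left endpoints: 0, 0.8, 1.6, 2.4, 3.2.
f(0) = -4, f(0.8) = -3.36, f(1.6) = -1.44, f(2.4) = 1.76, f(3.2) = 6.24.
Sum = Δu · [f(0) + f(0.8) + f(1.6) + f(2.4) + f(3.2)].
Sum = -0.64.

-0.64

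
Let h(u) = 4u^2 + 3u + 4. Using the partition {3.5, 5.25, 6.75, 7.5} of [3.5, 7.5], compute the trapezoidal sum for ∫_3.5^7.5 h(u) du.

Subinterval widths: 1.75, 1.5, 0.75.
h(3.5) = 63.5, h(5.25) = 130, h(6.75) = 206.5, h(7.5) = 251.5.
On each subinterval the trapezoid contributes (Δu_i/2)·[h(u_{i-1}) + h(u_i)].
Sum = 593.4375.

593.4375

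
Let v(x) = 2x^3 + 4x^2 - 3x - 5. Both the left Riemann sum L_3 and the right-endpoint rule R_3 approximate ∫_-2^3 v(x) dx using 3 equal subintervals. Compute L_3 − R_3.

-125

L_3 ≈ 0.370370.
R_3 ≈ 125.370370.
L_3 − R_3 = -125.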